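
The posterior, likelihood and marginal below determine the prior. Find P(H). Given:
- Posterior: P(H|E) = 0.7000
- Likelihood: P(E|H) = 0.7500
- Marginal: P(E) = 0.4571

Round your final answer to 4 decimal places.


From Bayes' theorem: P(H|E) = P(E|H) × P(H) / P(E)

Rearranging for P(H):
P(H) = P(H|E) × P(E) / P(E|H)
     = 0.7000 × 0.4571 / 0.7500
     = 0.31997000 / 0.7500
     = 0.4266


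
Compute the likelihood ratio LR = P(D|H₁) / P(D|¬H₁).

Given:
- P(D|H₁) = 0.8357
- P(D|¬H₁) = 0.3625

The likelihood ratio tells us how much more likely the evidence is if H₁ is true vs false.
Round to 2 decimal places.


Likelihood Ratio (LR) = P(D|H₁) / P(D|¬H₁)

LR = 0.8357 / 0.3625
   = 2.31

The evidence is 2.31 times more likely if H₁ is true than if H₁ is false.
Since LR > 1, the evidence supports H₁ over ¬H₁.


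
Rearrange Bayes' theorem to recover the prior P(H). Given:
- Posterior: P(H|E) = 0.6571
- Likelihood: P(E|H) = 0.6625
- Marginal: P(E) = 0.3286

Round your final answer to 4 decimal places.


From Bayes' theorem: P(H|E) = P(E|H) × P(H) / P(E)

Rearranging for P(H):
P(H) = P(H|E) × P(E) / P(E|H)
     = 0.6571 × 0.3286 / 0.6625
     = 0.21592306 / 0.6625
     = 0.3259


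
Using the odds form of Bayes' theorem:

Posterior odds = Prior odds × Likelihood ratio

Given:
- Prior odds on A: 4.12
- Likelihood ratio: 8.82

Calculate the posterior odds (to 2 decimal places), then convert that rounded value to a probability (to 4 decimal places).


Step 1: Calculate posterior odds
Posterior odds = Prior odds × LR
               = 4.12 × 8.82
               = 36.34

Step 2: Convert to probability
P(A|E) = Posterior odds / (1 + Posterior odds)
       = 36.34 / (1 + 36.34)
       = 36.34 / 37.34
       = 0.9732

The evidence increased P(A) from 0.8047 to 0.9732.


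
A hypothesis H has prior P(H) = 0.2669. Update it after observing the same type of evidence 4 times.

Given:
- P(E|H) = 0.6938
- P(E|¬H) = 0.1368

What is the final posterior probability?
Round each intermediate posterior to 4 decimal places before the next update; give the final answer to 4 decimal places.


Sequential Bayesian updating:

Initial prior: P(H) = 0.2669

Update 1:
  P(E) = 0.6938 × 0.2669 + 0.1368 × 0.7331 = 0.18517522 + 0.10028808 = 0.28546330
  P(H|E) = 0.18517522 / 0.28546330 = 0.6487

Update 2:
  P(E) = 0.6938 × 0.6487 + 0.1368 × 0.3513 = 0.45006806 + 0.04805784 = 0.49812590
  P(H|E) = 0.45006806 / 0.49812590 = 0.9035

Update 3:
  P(E) = 0.6938 × 0.9035 + 0.1368 × 0.0965 = 0.62684830 + 0.01320120 = 0.64004950
  P(H|E) = 0.62684830 / 0.64004950 = 0.9794

Update 4:
  P(E) = 0.6938 × 0.9794 + 0.1368 × 0.0206 = 0.67950772 + 0.00281808 = 0.68232580
  P(H|E) = 0.67950772 / 0.68232580 = 0.9959

Final posterior: 0.9959


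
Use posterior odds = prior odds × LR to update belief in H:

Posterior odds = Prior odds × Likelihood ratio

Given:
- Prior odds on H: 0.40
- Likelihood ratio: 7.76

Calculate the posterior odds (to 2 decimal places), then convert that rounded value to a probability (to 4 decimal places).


Step 1: Calculate posterior odds
Posterior odds = Prior odds × LR
               = 0.40 × 7.76
               = 3.10

Step 2: Convert to probability
P(H|E) = Posterior odds / (1 + Posterior odds)
       = 3.10 / (1 + 3.10)
       = 3.10 / 4.10
       = 0.7561

The evidence increased P(H) from 0.2857 to 0.7561.


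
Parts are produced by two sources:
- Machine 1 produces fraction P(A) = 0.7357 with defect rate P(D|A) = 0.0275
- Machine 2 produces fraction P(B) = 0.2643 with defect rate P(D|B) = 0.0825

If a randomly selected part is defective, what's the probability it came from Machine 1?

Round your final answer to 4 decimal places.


Let A = from Machine 1, D = defective

Given:
- P(A) = 0.7357, P(B) = 0.2643
- P(D|A) = 0.0275, P(D|B) = 0.0825

Step 1: Find P(D)
P(D) = P(D|A)P(A) + P(D|B)P(B)
     = 0.0275 × 0.7357 + 0.0825 × 0.2643
     = 0.02023175 + 0.02180475
     = 0.04203650

Step 2: Apply Bayes' theorem
P(A|D) = P(D|A)P(A) / P(D)
       = 0.02023175 / 0.04203650
       = 0.4813


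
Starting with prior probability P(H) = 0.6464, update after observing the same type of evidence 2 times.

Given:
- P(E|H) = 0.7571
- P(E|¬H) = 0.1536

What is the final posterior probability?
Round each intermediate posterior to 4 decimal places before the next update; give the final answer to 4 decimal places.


Sequential Bayesian updating:

Initial prior: P(H) = 0.6464

Update 1:
  P(E) = 0.7571 × 0.6464 + 0.1536 × 0.3536 = 0.48938944 + 0.05431296 = 0.54370240
  P(H|E) = 0.48938944 / 0.54370240 = 0.9001

Update 2:
  P(E) = 0.7571 × 0.9001 + 0.1536 × 0.0999 = 0.68146571 + 0.01534464 = 0.69681035
  P(H|E) = 0.68146571 / 0.69681035 = 0.9780

Final posterior: 0.9780


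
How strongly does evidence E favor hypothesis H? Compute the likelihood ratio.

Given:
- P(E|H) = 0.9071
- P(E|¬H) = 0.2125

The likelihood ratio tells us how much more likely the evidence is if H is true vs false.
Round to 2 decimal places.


Likelihood Ratio (LR) = P(E|H) / P(E|¬H)

LR = 0.9071 / 0.2125
   = 4.27

The evidence is 4.27 times more likely if H is true than if H is false.
LR > 1, so observing E raises the odds in favor of H.


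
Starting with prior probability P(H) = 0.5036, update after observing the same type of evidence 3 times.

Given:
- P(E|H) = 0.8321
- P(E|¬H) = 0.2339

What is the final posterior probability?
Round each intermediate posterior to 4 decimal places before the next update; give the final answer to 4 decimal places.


Sequential Bayesian updating:

Initial prior: P(H) = 0.5036

Update 1:
  P(E) = 0.8321 × 0.5036 + 0.2339 × 0.4964 = 0.41904556 + 0.11610796 = 0.53515352
  P(H|E) = 0.41904556 / 0.53515352 = 0.7830

Update 2:
  P(E) = 0.8321 × 0.7830 + 0.2339 × 0.2170 = 0.65153430 + 0.05075630 = 0.70229060
  P(H|E) = 0.65153430 / 0.70229060 = 0.9277

Update 3:
  P(E) = 0.8321 × 0.9277 + 0.2339 × 0.0723 = 0.77193917 + 0.01691097 = 0.78885014
  P(H|E) = 0.77193917 / 0.78885014 = 0.9786

Final posterior: 0.9786


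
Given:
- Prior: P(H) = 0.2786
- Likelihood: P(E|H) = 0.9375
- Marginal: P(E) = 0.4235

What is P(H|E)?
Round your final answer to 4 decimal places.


Using Bayes' theorem:

P(H|E) = P(E|H) × P(H) / P(E)
       = 0.9375 × 0.2786 / 0.4235
       = 0.26118750 / 0.4235
       = 0.6167

The evidence strengthens our belief in H.
Prior: 0.2786 → Posterior: 0.6167


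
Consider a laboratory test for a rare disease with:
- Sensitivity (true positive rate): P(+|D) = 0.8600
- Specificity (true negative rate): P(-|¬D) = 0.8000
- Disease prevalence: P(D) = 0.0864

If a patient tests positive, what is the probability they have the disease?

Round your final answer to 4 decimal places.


Let D = has disease, + = positive test

Given:
- P(D) = 0.0864 (prevalence)
- P(+|D) = 0.8600 (sensitivity)
- P(-|¬D) = 0.8000 (specificity)
- P(+|¬D) = 0.2000 (false positive rate = 1 - specificity)

Step 1: Find P(+)
P(+) = P(+|D)P(D) + P(+|¬D)P(¬D)
     = 0.8600 × 0.0864 + 0.2000 × 0.9136
     = 0.07430400 + 0.18272000
     = 0.25702400

Step 2: Apply Bayes' theorem for P(D|+)
P(D|+) = P(+|D)P(D) / P(+)
       = 0.07430400 / 0.25702400
       = 0.2891


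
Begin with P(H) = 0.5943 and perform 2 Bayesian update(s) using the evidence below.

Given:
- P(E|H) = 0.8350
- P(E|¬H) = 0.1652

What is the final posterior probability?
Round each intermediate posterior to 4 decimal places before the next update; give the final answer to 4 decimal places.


Sequential Bayesian updating:

Initial prior: P(H) = 0.5943

Update 1:
  P(E) = 0.8350 × 0.5943 + 0.1652 × 0.4057 = 0.49624050 + 0.06702164 = 0.56326214
  P(H|E) = 0.49624050 / 0.56326214 = 0.8810

Update 2:
  P(E) = 0.8350 × 0.8810 + 0.1652 × 0.1190 = 0.73563500 + 0.01965880 = 0.75529380
  P(H|E) = 0.73563500 / 0.75529380 = 0.9740

Final posterior: 0.9740


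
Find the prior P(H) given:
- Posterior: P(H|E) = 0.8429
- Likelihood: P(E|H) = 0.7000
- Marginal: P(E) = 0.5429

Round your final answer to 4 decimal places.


From Bayes' theorem: P(H|E) = P(E|H) × P(H) / P(E)

Rearranging for P(H):
P(H) = P(H|E) × P(E) / P(E|H)
     = 0.8429 × 0.5429 / 0.7000
     = 0.45761041 / 0.7000
     = 0.6537


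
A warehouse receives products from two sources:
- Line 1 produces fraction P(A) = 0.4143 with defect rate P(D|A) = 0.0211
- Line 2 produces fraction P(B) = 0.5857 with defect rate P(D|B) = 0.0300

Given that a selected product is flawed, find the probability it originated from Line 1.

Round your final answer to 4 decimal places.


Let A = from Line 1, D = flawed

Given:
- P(A) = 0.4143, P(B) = 0.5857
- P(D|A) = 0.0211, P(D|B) = 0.0300

Step 1: Find P(D)
P(D) = P(D|A)P(A) + P(D|B)P(B)
     = 0.0211 × 0.4143 + 0.0300 × 0.5857
     = 0.00874173 + 0.01757100
     = 0.02631273

Step 2: Apply Bayes' theorem
P(A|D) = P(D|A)P(A) / P(D)
       = 0.00874173 / 0.02631273
       = 0.3322


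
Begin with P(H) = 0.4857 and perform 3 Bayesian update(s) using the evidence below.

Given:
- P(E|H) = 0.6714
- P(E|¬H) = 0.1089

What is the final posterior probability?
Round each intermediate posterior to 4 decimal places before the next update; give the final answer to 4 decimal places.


Sequential Bayesian updating:

Initial prior: P(H) = 0.4857

Update 1:
  P(E) = 0.6714 × 0.4857 + 0.1089 × 0.5143 = 0.32609898 + 0.05600727 = 0.38210625
  P(H|E) = 0.32609898 / 0.38210625 = 0.8534

Update 2:
  P(E) = 0.6714 × 0.8534 + 0.1089 × 0.1466 = 0.57297276 + 0.01596474 = 0.58893750
  P(H|E) = 0.57297276 / 0.58893750 = 0.9729

Update 3:
  P(E) = 0.6714 × 0.9729 + 0.1089 × 0.0271 = 0.65320506 + 0.00295119 = 0.65615625
  P(H|E) = 0.65320506 / 0.65615625 = 0.9955

Final posterior: 0.9955


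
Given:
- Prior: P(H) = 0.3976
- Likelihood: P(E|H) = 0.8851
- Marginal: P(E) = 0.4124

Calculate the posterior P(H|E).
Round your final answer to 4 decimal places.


Using Bayes' theorem:

P(H|E) = P(E|H) × P(H) / P(E)
       = 0.8851 × 0.3976 / 0.4124
       = 0.35191576 / 0.4124
       = 0.8533

The evidence strengthens our belief in H.
Prior: 0.3976 → Posterior: 0.8533


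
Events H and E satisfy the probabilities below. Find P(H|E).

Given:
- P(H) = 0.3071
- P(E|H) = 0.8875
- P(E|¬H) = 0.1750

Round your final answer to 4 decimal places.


Bayes' theorem: P(H|E) = P(E|H) × P(H) / P(E)

Step 1: Calculate P(E) using law of total probability
P(E) = P(E|H)P(H) + P(E|¬H)P(¬H)
     = 0.8875 × 0.3071 + 0.1750 × 0.6929
     = 0.27255125 + 0.12125750
     = 0.39380875

Step 2: Apply Bayes' theorem
P(H|E) = P(E|H) × P(H) / P(E)
       = 0.27255125 / 0.39380875
       = 0.6921


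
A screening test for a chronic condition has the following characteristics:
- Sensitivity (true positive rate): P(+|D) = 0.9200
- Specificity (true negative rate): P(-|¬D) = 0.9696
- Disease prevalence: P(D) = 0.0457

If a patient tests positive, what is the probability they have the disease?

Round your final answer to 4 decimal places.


Let D = has disease, + = positive test

Given:
- P(D) = 0.0457 (prevalence)
- P(+|D) = 0.9200 (sensitivity)
- P(-|¬D) = 0.9696 (specificity)
- P(+|¬D) = 0.0304 (false positive rate = 1 - specificity)

Step 1: Find P(+)
P(+) = P(+|D)P(D) + P(+|¬D)P(¬D)
     = 0.9200 × 0.0457 + 0.0304 × 0.9543
     = 0.04204400 + 0.02901072
     = 0.07105472

Step 2: Apply Bayes' theorem for P(D|+)
P(D|+) = P(+|D)P(D) / P(+)
       = 0.04204400 / 0.07105472
       = 0.5917


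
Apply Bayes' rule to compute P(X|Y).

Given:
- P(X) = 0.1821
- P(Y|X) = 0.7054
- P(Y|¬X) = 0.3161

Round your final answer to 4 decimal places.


Bayes' theorem: P(X|Y) = P(Y|X) × P(X) / P(Y)

Step 1: Calculate P(Y) using law of total probability
P(Y) = P(Y|X)P(X) + P(Y|¬X)P(¬X)
     = 0.7054 × 0.1821 + 0.3161 × 0.8179
     = 0.12845334 + 0.25853819
     = 0.38699153

Step 2: Apply Bayes' theorem
P(X|Y) = P(Y|X) × P(X) / P(Y)
       = 0.12845334 / 0.38699153
       = 0.3319


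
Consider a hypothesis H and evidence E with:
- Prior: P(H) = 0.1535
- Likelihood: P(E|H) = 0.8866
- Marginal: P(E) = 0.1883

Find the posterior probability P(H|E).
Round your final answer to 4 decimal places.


Using Bayes' theorem:

P(H|E) = P(E|H) × P(H) / P(E)
       = 0.8866 × 0.1535 / 0.1883
       = 0.13609310 / 0.1883
       = 0.7227

The evidence strengthens our belief in H.
Prior: 0.1535 → Posterior: 0.7227


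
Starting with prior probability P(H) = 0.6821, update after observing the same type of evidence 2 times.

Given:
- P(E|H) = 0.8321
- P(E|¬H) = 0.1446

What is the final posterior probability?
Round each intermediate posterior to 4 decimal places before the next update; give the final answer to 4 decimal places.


Sequential Bayesian updating:

Initial prior: P(H) = 0.6821

Update 1:
  P(E) = 0.8321 × 0.6821 + 0.1446 × 0.3179 = 0.56757541 + 0.04596834 = 0.61354375
  P(H|E) = 0.56757541 / 0.61354375 = 0.9251

Update 2:
  P(E) = 0.8321 × 0.9251 + 0.1446 × 0.0749 = 0.76977571 + 0.01083054 = 0.78060625
  P(H|E) = 0.76977571 / 0.78060625 = 0.9861

Final posterior: 0.9861


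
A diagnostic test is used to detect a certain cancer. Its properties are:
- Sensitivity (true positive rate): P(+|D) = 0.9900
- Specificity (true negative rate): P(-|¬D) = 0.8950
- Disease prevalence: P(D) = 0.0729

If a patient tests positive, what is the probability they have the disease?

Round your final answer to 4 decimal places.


Let D = has disease, + = positive test

Given:
- P(D) = 0.0729 (prevalence)
- P(+|D) = 0.9900 (sensitivity)
- P(-|¬D) = 0.8950 (specificity)
- P(+|¬D) = 0.1050 (false positive rate = 1 - specificity)

Step 1: Find P(+)
P(+) = P(+|D)P(D) + P(+|¬D)P(¬D)
     = 0.9900 × 0.0729 + 0.1050 × 0.9271
     = 0.07217100 + 0.09734550
     = 0.16951650

Step 2: Apply Bayes' theorem for P(D|+)
P(D|+) = P(+|D)P(D) / P(+)
       = 0.07217100 / 0.16951650
       = 0.4257


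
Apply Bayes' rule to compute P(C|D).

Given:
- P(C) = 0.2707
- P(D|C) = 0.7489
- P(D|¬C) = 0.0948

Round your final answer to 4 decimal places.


Bayes' theorem: P(C|D) = P(D|C) × P(C) / P(D)

Step 1: Calculate P(D) using law of total probability
P(D) = P(D|C)P(C) + P(D|¬C)P(¬C)
     = 0.7489 × 0.2707 + 0.0948 × 0.7293
     = 0.20272723 + 0.06913764
     = 0.27186487

Step 2: Apply Bayes' theorem
P(C|D) = P(D|C) × P(C) / P(D)
       = 0.20272723 / 0.27186487
       = 0.7457


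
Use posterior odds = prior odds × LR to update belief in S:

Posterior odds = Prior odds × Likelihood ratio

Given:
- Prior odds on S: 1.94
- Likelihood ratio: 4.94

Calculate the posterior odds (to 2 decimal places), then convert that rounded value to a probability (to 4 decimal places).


Step 1: Calculate posterior odds
Posterior odds = Prior odds × LR
               = 1.94 × 4.94
               = 9.58

Step 2: Convert to probability
P(S|E) = Posterior odds / (1 + Posterior odds)
       = 9.58 / (1 + 9.58)
       = 9.58 / 10.58
       = 0.9055

The evidence increased P(S) from 0.6599 to 0.9055.


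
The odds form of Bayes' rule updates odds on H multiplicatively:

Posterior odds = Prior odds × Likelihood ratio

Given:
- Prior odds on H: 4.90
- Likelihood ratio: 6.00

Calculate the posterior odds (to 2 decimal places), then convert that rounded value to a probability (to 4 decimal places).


Step 1: Calculate posterior odds
Posterior odds = Prior odds × LR
               = 4.90 × 6.00
               = 29.40

Step 2: Convert to probability
P(H|E) = Posterior odds / (1 + Posterior odds)
       = 29.40 / (1 + 29.40)
       = 29.40 / 30.40
       = 0.9671

The evidence increased P(H) from 0.8305 to 0.9671.


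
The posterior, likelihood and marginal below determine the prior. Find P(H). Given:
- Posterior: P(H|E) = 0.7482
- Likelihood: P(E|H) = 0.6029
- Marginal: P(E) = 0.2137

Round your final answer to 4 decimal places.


From Bayes' theorem: P(H|E) = P(E|H) × P(H) / P(E)

Rearranging for P(H):
P(H) = P(H|E) × P(E) / P(E|H)
     = 0.7482 × 0.2137 / 0.6029
     = 0.15989034 / 0.6029
     = 0.2652


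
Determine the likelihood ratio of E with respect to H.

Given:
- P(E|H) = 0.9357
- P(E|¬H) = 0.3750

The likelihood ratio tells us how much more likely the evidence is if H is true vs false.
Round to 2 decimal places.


Likelihood Ratio (LR) = P(E|H) / P(E|¬H)

LR = 0.9357 / 0.3750
   = 2.50

The evidence is 2.50 times more likely if H is true than if H is false.
LR > 1, so observing E raises the odds in favor of H.


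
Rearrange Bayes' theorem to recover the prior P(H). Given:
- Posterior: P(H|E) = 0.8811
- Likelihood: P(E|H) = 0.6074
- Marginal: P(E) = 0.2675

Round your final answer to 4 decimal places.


From Bayes' theorem: P(H|E) = P(E|H) × P(H) / P(E)

Rearranging for P(H):
P(H) = P(H|E) × P(E) / P(E|H)
     = 0.8811 × 0.2675 / 0.6074
     = 0.23569425 / 0.6074
     = 0.3880


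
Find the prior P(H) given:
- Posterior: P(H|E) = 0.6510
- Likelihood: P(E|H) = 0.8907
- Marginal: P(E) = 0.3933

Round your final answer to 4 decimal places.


From Bayes' theorem: P(H|E) = P(E|H) × P(H) / P(E)

Rearranging for P(H):
P(H) = P(H|E) × P(E) / P(E|H)
     = 0.6510 × 0.3933 / 0.8907
     = 0.25603830 / 0.8907
     = 0.2875


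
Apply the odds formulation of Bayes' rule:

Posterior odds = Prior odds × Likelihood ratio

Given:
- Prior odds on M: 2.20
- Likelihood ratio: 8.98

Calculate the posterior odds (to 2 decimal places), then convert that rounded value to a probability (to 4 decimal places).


Step 1: Calculate posterior odds
Posterior odds = Prior odds × LR
               = 2.20 × 8.98
               = 19.76

Step 2: Convert to probability
P(M|E) = Posterior odds / (1 + Posterior odds)
       = 19.76 / (1 + 19.76)
       = 19.76 / 20.76
       = 0.9518

The evidence increased P(M) from 0.6875 to 0.9518.


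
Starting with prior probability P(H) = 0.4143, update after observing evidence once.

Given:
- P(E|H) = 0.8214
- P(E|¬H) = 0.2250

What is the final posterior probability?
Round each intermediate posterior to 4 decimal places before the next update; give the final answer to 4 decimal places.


Sequential Bayesian updating:

Initial prior: P(H) = 0.4143

Update 1:
  P(E) = 0.8214 × 0.4143 + 0.2250 × 0.5857 = 0.34030602 + 0.13178250 = 0.47208852
  P(H|E) = 0.34030602 / 0.47208852 = 0.7209

Final posterior: 0.7209


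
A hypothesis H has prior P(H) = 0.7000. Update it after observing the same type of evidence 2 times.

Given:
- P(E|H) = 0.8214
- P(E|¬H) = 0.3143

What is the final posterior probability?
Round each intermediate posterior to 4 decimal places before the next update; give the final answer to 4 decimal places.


Sequential Bayesian updating:

Initial prior: P(H) = 0.7000

Update 1:
  P(E) = 0.8214 × 0.7000 + 0.3143 × 0.3000 = 0.57498000 + 0.09429000 = 0.66927000
  P(H|E) = 0.57498000 / 0.66927000 = 0.8591

Update 2:
  P(E) = 0.8214 × 0.8591 + 0.3143 × 0.1409 = 0.70566474 + 0.04428487 = 0.74994961
  P(H|E) = 0.70566474 / 0.74994961 = 0.9409

Final posterior: 0.9409


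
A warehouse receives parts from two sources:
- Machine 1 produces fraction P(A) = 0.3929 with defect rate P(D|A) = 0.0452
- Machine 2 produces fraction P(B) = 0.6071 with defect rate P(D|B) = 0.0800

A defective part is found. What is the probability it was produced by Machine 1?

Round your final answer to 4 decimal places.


Let A = from Machine 1, D = defective

Given:
- P(A) = 0.3929, P(B) = 0.6071
- P(D|A) = 0.0452, P(D|B) = 0.0800

Step 1: Find P(D)
P(D) = P(D|A)P(A) + P(D|B)P(B)
     = 0.0452 × 0.3929 + 0.0800 × 0.6071
     = 0.01775908 + 0.04856800
     = 0.06632708

Step 2: Apply Bayes' theorem
P(A|D) = P(D|A)P(A) / P(D)
       = 0.01775908 / 0.06632708
       = 0.2678


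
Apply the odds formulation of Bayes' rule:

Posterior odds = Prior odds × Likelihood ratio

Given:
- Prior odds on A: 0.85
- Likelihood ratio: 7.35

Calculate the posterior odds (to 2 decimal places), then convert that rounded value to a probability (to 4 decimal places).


Step 1: Calculate posterior odds
Posterior odds = Prior odds × LR
               = 0.85 × 7.35
               = 6.25

Step 2: Convert to probability
P(A|E) = Posterior odds / (1 + Posterior odds)
       = 6.25 / (1 + 6.25)
       = 6.25 / 7.25
       = 0.8621

The evidence increased P(A) from 0.4595 to 0.8621.


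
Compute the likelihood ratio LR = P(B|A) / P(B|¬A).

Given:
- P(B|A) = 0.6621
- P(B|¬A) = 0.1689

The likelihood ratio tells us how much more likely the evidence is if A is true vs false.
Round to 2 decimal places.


Likelihood Ratio (LR) = P(B|A) / P(B|¬A)

LR = 0.6621 / 0.1689
   = 3.92

The evidence is 3.92 times more likely if A is true than if A is false.
Because LR exceeds 1, B is evidence for A.


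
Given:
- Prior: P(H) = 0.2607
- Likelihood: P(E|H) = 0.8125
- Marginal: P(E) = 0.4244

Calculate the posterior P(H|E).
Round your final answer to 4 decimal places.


Using Bayes' theorem:

P(H|E) = P(E|H) × P(H) / P(E)
       = 0.8125 × 0.2607 / 0.4244
       = 0.21181875 / 0.4244
       = 0.4991

The evidence strengthens our belief in H.
Prior: 0.2607 → Posterior: 0.4991


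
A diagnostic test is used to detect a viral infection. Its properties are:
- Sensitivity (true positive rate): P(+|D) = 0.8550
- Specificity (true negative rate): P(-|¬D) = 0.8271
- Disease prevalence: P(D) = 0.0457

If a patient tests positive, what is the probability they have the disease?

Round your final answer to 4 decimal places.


Let D = has disease, + = positive test

Given:
- P(D) = 0.0457 (prevalence)
- P(+|D) = 0.8550 (sensitivity)
- P(-|¬D) = 0.8271 (specificity)
- P(+|¬D) = 0.1729 (false positive rate = 1 - specificity)

Step 1: Find P(+)
P(+) = P(+|D)P(D) + P(+|¬D)P(¬D)
     = 0.8550 × 0.0457 + 0.1729 × 0.9543
     = 0.03907350 + 0.16499847
     = 0.20407197

Step 2: Apply Bayes' theorem for P(D|+)
P(D|+) = P(+|D)P(D) / P(+)
       = 0.03907350 / 0.20407197
       = 0.1915


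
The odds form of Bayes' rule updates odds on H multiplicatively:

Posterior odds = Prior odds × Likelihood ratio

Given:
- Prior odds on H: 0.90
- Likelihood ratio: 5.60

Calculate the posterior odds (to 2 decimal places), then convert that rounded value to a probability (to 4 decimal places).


Step 1: Calculate posterior odds
Posterior odds = Prior odds × LR
               = 0.90 × 5.60
               = 5.04

Step 2: Convert to probability
P(H|E) = Posterior odds / (1 + Posterior odds)
       = 5.04 / (1 + 5.04)
       = 5.04 / 6.04
       = 0.8344

The evidence increased P(H) from 0.4737 to 0.8344.


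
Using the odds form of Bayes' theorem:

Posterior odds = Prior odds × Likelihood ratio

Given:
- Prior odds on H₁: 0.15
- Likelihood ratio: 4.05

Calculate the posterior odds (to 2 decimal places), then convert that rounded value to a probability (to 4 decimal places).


Step 1: Calculate posterior odds
Posterior odds = Prior odds × LR
               = 0.15 × 4.05
               = 0.61

Step 2: Convert to probability
P(H₁|E) = Posterior odds / (1 + Posterior odds)
       = 0.61 / (1 + 0.61)
       = 0.61 / 1.61
       = 0.3789

The evidence increased P(H₁) from 0.1304 to 0.3789.


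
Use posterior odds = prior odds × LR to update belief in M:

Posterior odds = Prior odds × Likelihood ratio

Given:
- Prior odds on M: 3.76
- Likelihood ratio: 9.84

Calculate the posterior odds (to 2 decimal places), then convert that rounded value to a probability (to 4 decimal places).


Step 1: Calculate posterior odds
Posterior odds = Prior odds × LR
               = 3.76 × 9.84
               = 37.00

Step 2: Convert to probability
P(M|E) = Posterior odds / (1 + Posterior odds)
       = 37.00 / (1 + 37.00)
       = 37.00 / 38.00
       = 0.9737

The evidence increased P(M) from 0.7899 to 0.9737.


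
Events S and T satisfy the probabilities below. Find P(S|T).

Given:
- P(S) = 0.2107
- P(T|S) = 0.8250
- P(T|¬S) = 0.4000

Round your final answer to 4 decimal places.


Bayes' theorem: P(S|T) = P(T|S) × P(S) / P(T)

Step 1: Calculate P(T) using law of total probability
P(T) = P(T|S)P(S) + P(T|¬S)P(¬S)
     = 0.8250 × 0.2107 + 0.4000 × 0.7893
     = 0.17382750 + 0.31572000
     = 0.48954750

Step 2: Apply Bayes' theorem
P(S|T) = P(T|S) × P(S) / P(T)
       = 0.17382750 / 0.48954750
       = 0.3551


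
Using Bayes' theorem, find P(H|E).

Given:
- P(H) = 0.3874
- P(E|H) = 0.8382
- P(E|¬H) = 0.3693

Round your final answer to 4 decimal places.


Bayes' theorem: P(H|E) = P(E|H) × P(H) / P(E)

Step 1: Calculate P(E) using law of total probability
P(E) = P(E|H)P(H) + P(E|¬H)P(¬H)
     = 0.8382 × 0.3874 + 0.3693 × 0.6126
     = 0.32471868 + 0.22623318
     = 0.55095186

Step 2: Apply Bayes' theorem
P(H|E) = P(E|H) × P(H) / P(E)
       = 0.32471868 / 0.55095186
       = 0.5894


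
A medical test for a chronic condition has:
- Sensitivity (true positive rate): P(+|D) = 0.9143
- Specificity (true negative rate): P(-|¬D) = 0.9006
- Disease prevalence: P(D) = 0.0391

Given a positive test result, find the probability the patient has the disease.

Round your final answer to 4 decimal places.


Let D = has disease, + = positive test

Given:
- P(D) = 0.0391 (prevalence)
- P(+|D) = 0.9143 (sensitivity)
- P(-|¬D) = 0.9006 (specificity)
- P(+|¬D) = 0.0994 (false positive rate = 1 - specificity)

Step 1: Find P(+)
P(+) = P(+|D)P(D) + P(+|¬D)P(¬D)
     = 0.9143 × 0.0391 + 0.0994 × 0.9609
     = 0.03574913 + 0.09551346
     = 0.13126259

Step 2: Apply Bayes' theorem for P(D|+)
P(D|+) = P(+|D)P(D) / P(+)
       = 0.03574913 / 0.13126259
       = 0.2723


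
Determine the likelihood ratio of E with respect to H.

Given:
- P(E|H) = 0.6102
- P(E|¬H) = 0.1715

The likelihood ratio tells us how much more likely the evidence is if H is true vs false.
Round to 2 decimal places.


Likelihood Ratio (LR) = P(E|H) / P(E|¬H)

LR = 0.6102 / 0.1715
   = 3.56

The evidence is 3.56 times more likely if H is true than if H is false.
LR > 1, so observing E raises the odds in favor of H.


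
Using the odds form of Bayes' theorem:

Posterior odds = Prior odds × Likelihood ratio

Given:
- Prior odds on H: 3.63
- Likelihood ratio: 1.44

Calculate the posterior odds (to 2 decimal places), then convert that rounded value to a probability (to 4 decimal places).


Step 1: Calculate posterior odds
Posterior odds = Prior odds × LR
               = 3.63 × 1.44
               = 5.23

Step 2: Convert to probability
P(H|E) = Posterior odds / (1 + Posterior odds)
       = 5.23 / (1 + 5.23)
       = 5.23 / 6.23
       = 0.8395

The evidence increased P(H) from 0.7840 to 0.8395.


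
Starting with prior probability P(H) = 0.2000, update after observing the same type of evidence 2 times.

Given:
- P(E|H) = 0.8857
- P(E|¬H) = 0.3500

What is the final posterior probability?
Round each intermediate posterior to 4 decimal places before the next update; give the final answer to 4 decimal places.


Sequential Bayesian updating:

Initial prior: P(H) = 0.2000

Update 1:
  P(E) = 0.8857 × 0.2000 + 0.3500 × 0.8000 = 0.17714000 + 0.28000000 = 0.45714000
  P(H|E) = 0.17714000 / 0.45714000 = 0.3875

Update 2:
  P(E) = 0.8857 × 0.3875 + 0.3500 × 0.6125 = 0.34320875 + 0.21437500 = 0.55758375
  P(H|E) = 0.34320875 / 0.55758375 = 0.6155

Final posterior: 0.6155


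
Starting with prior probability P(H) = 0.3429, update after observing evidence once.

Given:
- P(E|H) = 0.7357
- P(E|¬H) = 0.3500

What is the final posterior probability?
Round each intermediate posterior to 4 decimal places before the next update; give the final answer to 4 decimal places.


Sequential Bayesian updating:

Initial prior: P(H) = 0.3429

Update 1:
  P(E) = 0.7357 × 0.3429 + 0.3500 × 0.6571 = 0.25227153 + 0.22998500 = 0.48225653
  P(H|E) = 0.25227153 / 0.48225653 = 0.5231

Final posterior: 0.5231


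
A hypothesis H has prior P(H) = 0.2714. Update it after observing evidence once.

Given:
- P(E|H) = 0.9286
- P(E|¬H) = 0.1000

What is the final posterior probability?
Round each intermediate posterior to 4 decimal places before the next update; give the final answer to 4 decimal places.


Sequential Bayesian updating:

Initial prior: P(H) = 0.2714

Update 1:
  P(E) = 0.9286 × 0.2714 + 0.1000 × 0.7286 = 0.25202204 + 0.07286000 = 0.32488204
  P(H|E) = 0.25202204 / 0.32488204 = 0.7757

Final posterior: 0.7757


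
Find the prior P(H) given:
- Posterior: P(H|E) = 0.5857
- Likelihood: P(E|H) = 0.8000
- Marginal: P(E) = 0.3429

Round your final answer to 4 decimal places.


From Bayes' theorem: P(H|E) = P(E|H) × P(H) / P(E)

Rearranging for P(H):
P(H) = P(H|E) × P(E) / P(E|H)
     = 0.5857 × 0.3429 / 0.8000
     = 0.20083653 / 0.8000
     = 0.2510


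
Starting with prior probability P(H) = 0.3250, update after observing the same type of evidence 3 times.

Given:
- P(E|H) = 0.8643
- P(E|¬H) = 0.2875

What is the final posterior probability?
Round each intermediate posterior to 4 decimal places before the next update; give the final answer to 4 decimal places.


Sequential Bayesian updating:

Initial prior: P(H) = 0.3250

Update 1:
  P(E) = 0.8643 × 0.3250 + 0.2875 × 0.6750 = 0.28089750 + 0.19406250 = 0.47496000
  P(H|E) = 0.28089750 / 0.47496000 = 0.5914

Update 2:
  P(E) = 0.8643 × 0.5914 + 0.2875 × 0.4086 = 0.51114702 + 0.11747250 = 0.62861952
  P(H|E) = 0.51114702 / 0.62861952 = 0.8131

Update 3:
  P(E) = 0.8643 × 0.8131 + 0.2875 × 0.1869 = 0.70276233 + 0.05373375 = 0.75649608
  P(H|E) = 0.70276233 / 0.75649608 = 0.9290

Final posterior: 0.9290


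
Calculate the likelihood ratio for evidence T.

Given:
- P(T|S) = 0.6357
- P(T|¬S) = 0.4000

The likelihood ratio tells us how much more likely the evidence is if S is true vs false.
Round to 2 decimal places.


Likelihood Ratio (LR) = P(T|S) / P(T|¬S)

LR = 0.6357 / 0.4000
   = 1.59

The evidence is 1.59 times more likely if S is true than if S is false.
LR > 1, so observing T raises the odds in favor of S.


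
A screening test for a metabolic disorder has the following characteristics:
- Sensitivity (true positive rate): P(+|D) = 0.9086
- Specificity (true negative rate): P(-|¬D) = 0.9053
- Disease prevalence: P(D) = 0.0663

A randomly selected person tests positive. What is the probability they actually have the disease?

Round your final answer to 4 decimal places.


Let D = has disease, + = positive test

Given:
- P(D) = 0.0663 (prevalence)
- P(+|D) = 0.9086 (sensitivity)
- P(-|¬D) = 0.9053 (specificity)
- P(+|¬D) = 0.0947 (false positive rate = 1 - specificity)

Step 1: Find P(+)
P(+) = P(+|D)P(D) + P(+|¬D)P(¬D)
     = 0.9086 × 0.0663 + 0.0947 × 0.9337
     = 0.06024018 + 0.08842139
     = 0.14866157

Step 2: Apply Bayes' theorem for P(D|+)
P(D|+) = P(+|D)P(D) / P(+)
       = 0.06024018 / 0.14866157
       = 0.4052


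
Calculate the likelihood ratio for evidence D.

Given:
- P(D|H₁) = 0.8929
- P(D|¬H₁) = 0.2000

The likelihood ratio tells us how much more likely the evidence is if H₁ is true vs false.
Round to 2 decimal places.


Likelihood Ratio (LR) = P(D|H₁) / P(D|¬H₁)

LR = 0.8929 / 0.2000
   = 4.46

The evidence is 4.46 times more likely if H₁ is true than if H₁ is false.
LR > 1, so observing D raises the odds in favor of H₁.


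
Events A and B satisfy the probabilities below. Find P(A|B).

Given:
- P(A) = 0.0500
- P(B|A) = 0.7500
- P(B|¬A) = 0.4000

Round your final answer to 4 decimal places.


Bayes' theorem: P(A|B) = P(B|A) × P(A) / P(B)

Step 1: Calculate P(B) using law of total probability
P(B) = P(B|A)P(A) + P(B|¬A)P(¬A)
     = 0.7500 × 0.0500 + 0.4000 × 0.9500
     = 0.03750000 + 0.38000000
     = 0.41750000

Step 2: Apply Bayes' theorem
P(A|B) = P(B|A) × P(A) / P(B)
       = 0.03750000 / 0.41750000
       = 0.0898


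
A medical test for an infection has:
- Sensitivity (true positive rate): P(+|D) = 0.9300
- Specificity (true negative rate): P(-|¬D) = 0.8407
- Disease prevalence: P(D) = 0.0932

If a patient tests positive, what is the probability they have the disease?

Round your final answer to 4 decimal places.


Let D = has disease, + = positive test

Given:
- P(D) = 0.0932 (prevalence)
- P(+|D) = 0.9300 (sensitivity)
- P(-|¬D) = 0.8407 (specificity)
- P(+|¬D) = 0.1593 (false positive rate = 1 - specificity)

Step 1: Find P(+)
P(+) = P(+|D)P(D) + P(+|¬D)P(¬D)
     = 0.9300 × 0.0932 + 0.1593 × 0.9068
     = 0.08667600 + 0.14445324
     = 0.23112924

Step 2: Apply Bayes' theorem for P(D|+)
P(D|+) = P(+|D)P(D) / P(+)
       = 0.08667600 / 0.23112924
       = 0.3750


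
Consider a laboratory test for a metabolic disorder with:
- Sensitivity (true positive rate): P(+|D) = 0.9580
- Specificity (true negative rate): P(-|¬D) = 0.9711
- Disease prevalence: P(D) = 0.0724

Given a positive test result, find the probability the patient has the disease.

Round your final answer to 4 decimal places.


Let D = has disease, + = positive test

Given:
- P(D) = 0.0724 (prevalence)
- P(+|D) = 0.9580 (sensitivity)
- P(-|¬D) = 0.9711 (specificity)
- P(+|¬D) = 0.0289 (false positive rate = 1 - specificity)

Step 1: Find P(+)
P(+) = P(+|D)P(D) + P(+|¬D)P(¬D)
     = 0.9580 × 0.0724 + 0.0289 × 0.9276
     = 0.06935920 + 0.02680764
     = 0.09616684

Step 2: Apply Bayes' theorem for P(D|+)
P(D|+) = P(+|D)P(D) / P(+)
       = 0.06935920 / 0.09616684
       = 0.7212


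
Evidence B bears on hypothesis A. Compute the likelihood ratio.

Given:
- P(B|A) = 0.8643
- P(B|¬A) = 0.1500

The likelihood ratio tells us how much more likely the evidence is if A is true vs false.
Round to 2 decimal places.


Likelihood Ratio (LR) = P(B|A) / P(B|¬A)

LR = 0.8643 / 0.1500
   = 5.76

The evidence is 5.76 times more likely if A is true than if A is false.
LR > 1, so observing B raises the odds in favor of A.


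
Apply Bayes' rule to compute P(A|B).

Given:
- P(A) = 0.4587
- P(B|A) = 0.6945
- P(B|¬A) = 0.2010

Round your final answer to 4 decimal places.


Bayes' theorem: P(A|B) = P(B|A) × P(A) / P(B)

Step 1: Calculate P(B) using law of total probability
P(B) = P(B|A)P(A) + P(B|¬A)P(¬A)
     = 0.6945 × 0.4587 + 0.2010 × 0.5413
     = 0.31856715 + 0.10880130
     = 0.42736845

Step 2: Apply Bayes' theorem
P(A|B) = P(B|A) × P(A) / P(B)
       = 0.31856715 / 0.42736845
       = 0.7454


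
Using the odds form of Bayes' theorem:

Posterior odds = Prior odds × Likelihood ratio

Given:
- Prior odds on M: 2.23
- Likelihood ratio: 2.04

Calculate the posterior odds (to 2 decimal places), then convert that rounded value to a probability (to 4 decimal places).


Step 1: Calculate posterior odds
Posterior odds = Prior odds × LR
               = 2.23 × 2.04
               = 4.55

Step 2: Convert to probability
P(M|E) = Posterior odds / (1 + Posterior odds)
       = 4.55 / (1 + 4.55)
       = 4.55 / 5.55
       = 0.8198

The evidence increased P(M) from 0.6904 to 0.8198.


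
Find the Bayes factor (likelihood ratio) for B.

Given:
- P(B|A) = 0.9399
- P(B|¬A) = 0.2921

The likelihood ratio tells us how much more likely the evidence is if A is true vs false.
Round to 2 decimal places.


Likelihood Ratio (LR) = P(B|A) / P(B|¬A)

LR = 0.9399 / 0.2921
   = 3.22

The evidence is 3.22 times more likely if A is true than if A is false.
Because LR exceeds 1, B is evidence for A.


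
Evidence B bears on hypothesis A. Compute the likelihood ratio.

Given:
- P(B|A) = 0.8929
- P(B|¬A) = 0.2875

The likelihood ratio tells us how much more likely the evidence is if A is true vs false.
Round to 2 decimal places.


Likelihood Ratio (LR) = P(B|A) / P(B|¬A)

LR = 0.8929 / 0.2875
   = 3.11

The evidence is 3.11 times more likely if A is true than if A is false.
Since LR > 1, the evidence supports A over ¬A.


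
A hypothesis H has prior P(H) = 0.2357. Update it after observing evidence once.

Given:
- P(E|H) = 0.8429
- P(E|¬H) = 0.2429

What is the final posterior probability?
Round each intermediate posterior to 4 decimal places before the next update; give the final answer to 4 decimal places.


Sequential Bayesian updating:

Initial prior: P(H) = 0.2357

Update 1:
  P(E) = 0.8429 × 0.2357 + 0.2429 × 0.7643 = 0.19867153 + 0.18564847 = 0.38432000
  P(H|E) = 0.19867153 / 0.38432000 = 0.5169

Final posterior: 0.5169


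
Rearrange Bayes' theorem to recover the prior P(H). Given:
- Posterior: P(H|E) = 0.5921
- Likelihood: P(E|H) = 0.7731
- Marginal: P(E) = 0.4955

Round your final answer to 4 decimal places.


From Bayes' theorem: P(H|E) = P(E|H) × P(H) / P(E)

Rearranging for P(H):
P(H) = P(H|E) × P(E) / P(E|H)
     = 0.5921 × 0.4955 / 0.7731
     = 0.29338555 / 0.7731
     = 0.3795


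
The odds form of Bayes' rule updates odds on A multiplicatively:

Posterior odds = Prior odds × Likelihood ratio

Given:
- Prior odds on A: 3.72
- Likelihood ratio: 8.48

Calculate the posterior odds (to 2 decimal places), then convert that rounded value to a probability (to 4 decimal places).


Step 1: Calculate posterior odds
Posterior odds = Prior odds × LR
               = 3.72 × 8.48
               = 31.55

Step 2: Convert to probability
P(A|E) = Posterior odds / (1 + Posterior odds)
       = 31.55 / (1 + 31.55)
       = 31.55 / 32.55
       = 0.9693

The evidence increased P(A) from 0.7881 to 0.9693.


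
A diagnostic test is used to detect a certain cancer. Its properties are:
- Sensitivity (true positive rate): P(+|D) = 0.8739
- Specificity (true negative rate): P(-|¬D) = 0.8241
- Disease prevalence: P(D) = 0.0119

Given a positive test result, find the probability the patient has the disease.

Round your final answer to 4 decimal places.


Let D = has disease, + = positive test

Given:
- P(D) = 0.0119 (prevalence)
- P(+|D) = 0.8739 (sensitivity)
- P(-|¬D) = 0.8241 (specificity)
- P(+|¬D) = 0.1759 (false positive rate = 1 - specificity)

Step 1: Find P(+)
P(+) = P(+|D)P(D) + P(+|¬D)P(¬D)
     = 0.8739 × 0.0119 + 0.1759 × 0.9881
     = 0.01039941 + 0.17380679
     = 0.18420620

Step 2: Apply Bayes' theorem for P(D|+)
P(D|+) = P(+|D)P(D) / P(+)
       = 0.01039941 / 0.18420620
       = 0.0565


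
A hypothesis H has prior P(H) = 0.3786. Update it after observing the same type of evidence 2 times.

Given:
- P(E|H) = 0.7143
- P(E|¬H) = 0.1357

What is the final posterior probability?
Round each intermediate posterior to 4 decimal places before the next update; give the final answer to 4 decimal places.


Sequential Bayesian updating:

Initial prior: P(H) = 0.3786

Update 1:
  P(E) = 0.7143 × 0.3786 + 0.1357 × 0.6214 = 0.27043398 + 0.08432398 = 0.35475796
  P(H|E) = 0.27043398 / 0.35475796 = 0.7623

Update 2:
  P(E) = 0.7143 × 0.7623 + 0.1357 × 0.2377 = 0.54451089 + 0.03225589 = 0.57676678
  P(H|E) = 0.54451089 / 0.57676678 = 0.9441

Final posterior: 0.9441


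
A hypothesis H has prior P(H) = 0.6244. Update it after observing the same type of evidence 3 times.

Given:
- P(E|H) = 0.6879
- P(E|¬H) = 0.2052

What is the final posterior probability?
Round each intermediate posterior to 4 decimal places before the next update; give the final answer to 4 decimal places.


Sequential Bayesian updating:

Initial prior: P(H) = 0.6244

Update 1:
  P(E) = 0.6879 × 0.6244 + 0.2052 × 0.3756 = 0.42952476 + 0.07707312 = 0.50659788
  P(H|E) = 0.42952476 / 0.50659788 = 0.8479

Update 2:
  P(E) = 0.6879 × 0.8479 + 0.2052 × 0.1521 = 0.58327041 + 0.03121092 = 0.61448133
  P(H|E) = 0.58327041 / 0.61448133 = 0.9492

Update 3:
  P(E) = 0.6879 × 0.9492 + 0.2052 × 0.0508 = 0.65295468 + 0.01042416 = 0.66337884
  P(H|E) = 0.65295468 / 0.66337884 = 0.9843

Final posterior: 0.9843


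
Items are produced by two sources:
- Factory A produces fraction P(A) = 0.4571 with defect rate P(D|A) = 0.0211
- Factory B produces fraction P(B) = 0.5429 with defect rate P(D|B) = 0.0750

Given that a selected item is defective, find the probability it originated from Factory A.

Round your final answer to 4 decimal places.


Let A = from Factory A, D = defective

Given:
- P(A) = 0.4571, P(B) = 0.5429
- P(D|A) = 0.0211, P(D|B) = 0.0750

Step 1: Find P(D)
P(D) = P(D|A)P(A) + P(D|B)P(B)
     = 0.0211 × 0.4571 + 0.0750 × 0.5429
     = 0.00964481 + 0.04071750
     = 0.05036231

Step 2: Apply Bayes' theorem
P(A|D) = P(D|A)P(A) / P(D)
       = 0.00964481 / 0.05036231
       = 0.1915


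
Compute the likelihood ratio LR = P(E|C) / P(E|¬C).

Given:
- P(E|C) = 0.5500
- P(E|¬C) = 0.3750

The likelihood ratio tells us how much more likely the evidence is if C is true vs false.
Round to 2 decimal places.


Likelihood Ratio (LR) = P(E|C) / P(E|¬C)

LR = 0.5500 / 0.3750
   = 1.47

The evidence is 1.47 times more likely if C is true than if C is false.
LR > 1, so observing E raises the odds in favor of C.
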